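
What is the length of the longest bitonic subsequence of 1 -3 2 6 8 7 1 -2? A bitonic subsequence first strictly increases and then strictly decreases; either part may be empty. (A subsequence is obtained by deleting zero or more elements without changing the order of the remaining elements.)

7

One longest bitonic subsequence is 1, 2, 6, 8, 7, 1, -2 (positions 1,3,4,5,6,7,8): it rises to 8 then falls. Length 7 is optimal.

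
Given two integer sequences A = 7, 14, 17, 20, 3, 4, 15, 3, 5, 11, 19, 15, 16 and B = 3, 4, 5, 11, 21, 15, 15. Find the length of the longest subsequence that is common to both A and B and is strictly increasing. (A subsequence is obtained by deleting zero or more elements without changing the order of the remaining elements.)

For each value that appears in both, track the longest common increasing run ending there.
The best achievable length is 5; one witness is 3, 4, 5, 11, 15 (A-positions 5,6,9,10,12, B-positions 1,2,3,4,6).

5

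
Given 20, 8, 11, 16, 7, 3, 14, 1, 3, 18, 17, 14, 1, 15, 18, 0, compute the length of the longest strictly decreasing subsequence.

Let dp[i] be the longest decreasing subsequence ending at position i. Then dp = [1, 2, 2, 2, 3, 4, 3, 5, 4, 2, 3, 4, 5, 4, 2, 6].
The maximum is 6; one witness is 20, 8, 7, 3, 1, 0 at positions 1,2,5,6,8,16.

6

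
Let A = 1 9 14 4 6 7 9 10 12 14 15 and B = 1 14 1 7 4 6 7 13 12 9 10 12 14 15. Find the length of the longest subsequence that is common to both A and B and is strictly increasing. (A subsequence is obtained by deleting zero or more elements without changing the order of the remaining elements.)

A longest common strictly increasing subsequence is 1, 4, 6, 7, 9, 10, 12, 14, 15 (length 9); it appears in order in both A and B, and no longer such subsequence exists.

9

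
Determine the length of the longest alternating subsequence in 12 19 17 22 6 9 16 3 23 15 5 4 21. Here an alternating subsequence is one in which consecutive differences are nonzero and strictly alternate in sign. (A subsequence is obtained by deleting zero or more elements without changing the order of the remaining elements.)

10

A longest alternating subsequence is 12, 19, 17, 22, 6, 9, 3, 23, 15, 21 (positions 1,2,3,4,5,6,8,9,10,13); its 9 consecutive differences strictly alternate in sign, and length 10 is optimal.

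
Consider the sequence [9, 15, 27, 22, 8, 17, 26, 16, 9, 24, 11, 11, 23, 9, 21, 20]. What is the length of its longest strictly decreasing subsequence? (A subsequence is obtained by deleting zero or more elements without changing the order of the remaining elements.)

Let dp[i] be the longest decreasing subsequence ending at position i. Then dp = [1, 1, 1, 2, 3, 3, 2, 4, 5, 3, 5, 5, 4, 6, 5, 6].
The maximum is 6; one witness is 27, 22, 17, 16, 11, 9 at positions 3,4,6,8,11,14.

6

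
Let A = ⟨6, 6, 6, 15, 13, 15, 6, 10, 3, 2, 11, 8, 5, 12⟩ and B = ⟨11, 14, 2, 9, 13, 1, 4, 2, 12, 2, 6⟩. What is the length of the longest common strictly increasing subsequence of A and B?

2

A longest common strictly increasing subsequence is 11, 12 (length 2); it appears in order in both A and B, and no longer such subsequence exists.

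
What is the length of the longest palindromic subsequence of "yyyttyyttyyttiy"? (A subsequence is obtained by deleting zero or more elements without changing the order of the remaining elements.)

12

One longest palindromic subsequence is yttyyttyytty (positions 1,4,5,6,7,8,9,10,11,12,13,15); it reads the same forward and backward, and the interval DP gives dp[1][15] = 12.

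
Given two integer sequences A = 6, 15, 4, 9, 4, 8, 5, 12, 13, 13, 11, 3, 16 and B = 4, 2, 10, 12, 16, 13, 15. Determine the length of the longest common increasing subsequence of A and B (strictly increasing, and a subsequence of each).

For each value that appears in both, track the longest common increasing run ending there.
The best achievable length is 3; one witness is 4, 12, 16 (A-positions 3,8,13, B-positions 1,4,5).

3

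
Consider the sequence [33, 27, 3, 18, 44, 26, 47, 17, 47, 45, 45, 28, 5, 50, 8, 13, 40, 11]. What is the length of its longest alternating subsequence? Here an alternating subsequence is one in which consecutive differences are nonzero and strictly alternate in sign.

Track the best alternating length ending on an up-step vs a down-step at each position: up/down = 1/1, 1/2, 1/2, 3/2, 3/1, 3/4, 5/1, 3/6, 7/1, 7/8, 7/8, 7/8, 3/8, 9/1, 9/10, 11/10, 11/10, 11/12.
The maximum over both is 12; one such subsequence is 33, 27, 44, 26, 47, 17, 47, 45, 50, 8, 13, 11.

12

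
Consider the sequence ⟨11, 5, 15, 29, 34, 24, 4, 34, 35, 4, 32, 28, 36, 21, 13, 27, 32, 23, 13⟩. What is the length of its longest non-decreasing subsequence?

Scanning left to right, the best length ending at each element is: 11→1, 5→1, 15→2, 29→3, 34→4, 24→3, 4→1, 34→5, 35→6, 4→2, 32→4, 28→4, 36→7, 21→3, 13→3, 27→4, 32→5, 23→4, 13→4.
So the longest non-decreasing subsequence has length 7, e.g. 11, 15, 29, 34, 34, 35, 36.

7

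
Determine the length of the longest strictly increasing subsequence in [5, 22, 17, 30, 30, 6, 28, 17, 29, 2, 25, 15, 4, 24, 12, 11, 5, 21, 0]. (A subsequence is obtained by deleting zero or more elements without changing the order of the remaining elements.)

One longest increasing subsequence is 5, 22, 28, 29 (positions 1,2,7,9), of length 4; no longer one exists.

4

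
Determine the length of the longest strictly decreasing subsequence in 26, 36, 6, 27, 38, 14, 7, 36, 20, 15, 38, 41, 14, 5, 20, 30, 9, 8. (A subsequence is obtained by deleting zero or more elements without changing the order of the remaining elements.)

7

Scanning left to right, the best length ending at each element is: 26→1, 36→1, 6→2, 27→2, 38→1, 14→3, 7→4, 36→2, 20→3, 15→4, 38→1, 41→1, 14→5, 5→6, 20→3, 30→3, 9→6, 8→7.
So the longest decreasing subsequence has length 7, e.g. 36, 27, 20, 15, 14, 9, 8.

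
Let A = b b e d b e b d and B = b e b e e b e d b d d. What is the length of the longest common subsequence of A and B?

7

A longest common subsequence is bbebebd (length 7); the LCS DP confirms no longer common subsequence exists.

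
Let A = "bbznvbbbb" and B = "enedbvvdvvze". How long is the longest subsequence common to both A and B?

A longest common subsequence is bz (length 2); the LCS DP confirms no longer common subsequence exists.

2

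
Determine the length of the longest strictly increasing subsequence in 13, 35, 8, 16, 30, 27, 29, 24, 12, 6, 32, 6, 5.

5

Let dp[i] be the longest increasing subsequence ending at position i. Then dp = [1, 2, 1, 2, 3, 3, 4, 3, 2, 1, 5, 1, 1].
The maximum is 5; one witness is 13, 16, 27, 29, 32 at positions 1,4,6,7,11.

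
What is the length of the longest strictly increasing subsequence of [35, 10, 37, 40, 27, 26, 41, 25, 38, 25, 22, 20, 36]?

4

Let dp[i] be the longest increasing subsequence ending at position i. Then dp = [1, 1, 2, 3, 2, 2, 4, 2, 3, 2, 2, 2, 3].
The maximum is 4; one witness is 35, 37, 40, 41 at positions 1,3,4,7.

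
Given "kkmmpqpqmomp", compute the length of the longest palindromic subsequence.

Using dp[i][j] = 2 + dp[i+1][j−1] if the ends match, else max(dp[i+1][j], dp[i][j−1]):
dp[1][12] = 7. A witness is mmqpqmm at positions 3,4,6,7,8,9,11.

7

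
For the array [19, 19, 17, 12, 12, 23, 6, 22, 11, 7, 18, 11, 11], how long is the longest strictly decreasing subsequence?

5

Scanning left to right, the best length ending at each element is: 19→1, 19→1, 17→2, 12→3, 12→3, 23→1, 6→4, 22→2, 11→4, 7→5, 18→3, 11→4, 11→4.
So the longest decreasing subsequence has length 5, e.g. 19, 17, 12, 11, 7.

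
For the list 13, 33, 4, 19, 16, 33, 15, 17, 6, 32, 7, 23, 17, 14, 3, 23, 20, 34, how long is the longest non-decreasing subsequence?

6

One longest non-decreasing subsequence is 13, 16, 17, 23, 23, 34 (positions 1,5,8,12,16,18), of length 6; no longer one exists.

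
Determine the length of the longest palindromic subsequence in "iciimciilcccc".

Using dp[i][j] = 2 + dp[i+1][j−1] if the ends match, else max(dp[i+1][j], dp[i][j−1]):
dp[1][13] = 7. A witness is ciiciic at positions 2,3,4,6,7,8,13.

7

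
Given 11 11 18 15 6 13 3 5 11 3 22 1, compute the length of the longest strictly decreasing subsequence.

6

One longest decreasing subsequence is 18, 15, 6, 5, 3, 1 (positions 3,4,5,8,10,12), of length 6; no longer one exists.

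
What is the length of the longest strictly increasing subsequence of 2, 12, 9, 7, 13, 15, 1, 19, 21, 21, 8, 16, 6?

Scanning left to right, the best length ending at each element is: 2→1, 12→2, 9→2, 7→2, 13→3, 15→4, 1→1, 19→5, 21→6, 21→6, 8→3, 16→5, 6→2.
So the longest increasing subsequence has length 6, e.g. 2, 12, 13, 15, 19, 21.

6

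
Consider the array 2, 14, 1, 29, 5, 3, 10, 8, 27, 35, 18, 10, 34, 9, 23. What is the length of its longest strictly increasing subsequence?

5

Scanning left to right, the best length ending at each element is: 2→1, 14→2, 1→1, 29→3, 5→2, 3→2, 10→3, 8→3, 27→4, 35→5, 18→4, 10→4, 34→5, 9→4, 23→5.
So the longest increasing subsequence has length 5, e.g. 2, 5, 10, 27, 35.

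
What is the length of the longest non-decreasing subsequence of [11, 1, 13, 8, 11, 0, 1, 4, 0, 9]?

4

Let dp[i] be the longest non-decreasing subsequence ending at position i. Then dp = [1, 1, 2, 2, 3, 1, 2, 3, 2, 4].
The maximum is 4; one witness is 1, 1, 4, 9 at positions 2,7,8,10.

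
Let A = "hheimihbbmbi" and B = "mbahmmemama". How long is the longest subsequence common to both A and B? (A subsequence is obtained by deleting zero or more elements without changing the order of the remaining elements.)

4

Backtracking the LCS table gives one alignment: h (A1,B4) → e (A3,B7) → m (A5,B8) → m (A10,B10).
So the longest common subsequence has length 4.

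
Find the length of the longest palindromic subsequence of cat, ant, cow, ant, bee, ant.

3

Using dp[i][j] = 2 + dp[i+1][j−1] if the ends match, else max(dp[i+1][j], dp[i][j−1]):
dp[1][6] = 3. A witness is ant bee ant at positions 2,5,6.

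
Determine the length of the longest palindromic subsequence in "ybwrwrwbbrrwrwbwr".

12

One longest palindromic subsequence is bwrwrbbrwrwb (positions 2,3,4,5,6,8,9,11,12,13,14,15); it reads the same forward and backward, and the interval DP gives dp[1][17] = 12.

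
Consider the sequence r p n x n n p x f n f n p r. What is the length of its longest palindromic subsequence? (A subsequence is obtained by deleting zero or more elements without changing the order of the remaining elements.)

One longest palindromic subsequence is rpnxnnxnpr (positions 1,2,3,4,5,6,8,12,13,14); it reads the same forward and backward, and the interval DP gives dp[1][14] = 10.

10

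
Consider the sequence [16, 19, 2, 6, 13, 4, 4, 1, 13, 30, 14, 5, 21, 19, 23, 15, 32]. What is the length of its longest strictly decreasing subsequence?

Scanning left to right, the best length ending at each element is: 16→1, 19→1, 2→2, 6→2, 13→2, 4→3, 4→3, 1→4, 13→2, 30→1, 14→2, 5→3, 21→2, 19→3, 23→2, 15→4, 32→1.
So the longest decreasing subsequence has length 4, e.g. 16, 6, 4, 1.

4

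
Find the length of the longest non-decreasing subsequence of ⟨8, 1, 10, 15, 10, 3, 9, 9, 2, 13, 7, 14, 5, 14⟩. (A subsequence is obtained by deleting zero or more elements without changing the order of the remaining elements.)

7

Let dp[i] be the longest non-decreasing subsequence ending at position i. Then dp = [1, 1, 2, 3, 3, 2, 3, 4, 2, 5, 3, 6, 3, 7].
The maximum is 7; one witness is 1, 3, 9, 9, 13, 14, 14 at positions 2,6,7,8,10,12,14.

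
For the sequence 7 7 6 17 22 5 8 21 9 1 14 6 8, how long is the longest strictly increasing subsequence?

4

Let dp[i] be the longest increasing subsequence ending at position i. Then dp = [1, 1, 1, 2, 3, 1, 2, 3, 3, 1, 4, 2, 3].
The maximum is 4; one witness is 7, 8, 9, 14 at positions 1,7,9,11.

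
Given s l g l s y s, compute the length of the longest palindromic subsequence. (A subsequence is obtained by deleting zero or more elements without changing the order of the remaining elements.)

5

One longest palindromic subsequence is slgls (positions 1,2,3,4,7); it reads the same forward and backward, and the interval DP gives dp[1][7] = 5.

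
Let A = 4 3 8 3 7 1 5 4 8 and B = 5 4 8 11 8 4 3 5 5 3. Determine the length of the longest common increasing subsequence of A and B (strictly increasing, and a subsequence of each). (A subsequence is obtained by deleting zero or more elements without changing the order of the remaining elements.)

For each value that appears in both, track the longest common increasing run ending there.
The best achievable length is 2; one witness is 4, 8 (A-positions 1,3, B-positions 2,3).

2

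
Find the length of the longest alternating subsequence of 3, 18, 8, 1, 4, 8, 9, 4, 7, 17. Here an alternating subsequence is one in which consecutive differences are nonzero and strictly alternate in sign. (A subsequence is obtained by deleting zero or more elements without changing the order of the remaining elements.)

Track the best alternating length ending on an up-step vs a down-step at each position: up/down = 1/1, 2/1, 2/3, 1/3, 4/3, 4/3, 4/3, 4/5, 6/5, 6/3.
The maximum over both is 6; one such subsequence is 3, 18, 1, 8, 4, 7.

6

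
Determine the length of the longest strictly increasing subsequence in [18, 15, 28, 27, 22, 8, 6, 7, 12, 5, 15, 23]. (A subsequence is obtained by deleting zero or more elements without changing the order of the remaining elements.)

Scanning left to right, the best length ending at each element is: 18→1, 15→1, 28→2, 27→2, 22→2, 8→1, 6→1, 7→2, 12→3, 5→1, 15→4, 23→5.
So the longest increasing subsequence has length 5, e.g. 6, 7, 12, 15, 23.

5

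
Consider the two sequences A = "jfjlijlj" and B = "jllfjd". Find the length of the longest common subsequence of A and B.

Backtracking the LCS table gives one alignment: j (A3,B1) → l (A4,B2) → l (A7,B3) → j (A8,B5).
So the longest common subsequence has length 4.

4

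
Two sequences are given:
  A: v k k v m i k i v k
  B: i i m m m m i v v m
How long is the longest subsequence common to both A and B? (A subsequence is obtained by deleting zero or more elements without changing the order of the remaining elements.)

A longest common subsequence is vvm (length 3); the LCS DP confirms no longer common subsequence exists.

3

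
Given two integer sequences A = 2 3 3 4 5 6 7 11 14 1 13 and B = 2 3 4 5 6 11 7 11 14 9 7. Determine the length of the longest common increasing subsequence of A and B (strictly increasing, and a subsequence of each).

For each value that appears in both, track the longest common increasing run ending there.
The best achievable length is 8; one witness is 2, 3, 4, 5, 6, 7, 11, 14 (A-positions 1,2,4,5,6,7,8,9, B-positions 1,2,3,4,5,7,8,9).

8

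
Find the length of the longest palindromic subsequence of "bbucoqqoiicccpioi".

7

One longest palindromic subsequence is iicccii (positions 9,10,11,12,13,15,17); it reads the same forward and backward, and the interval DP gives dp[1][17] = 7.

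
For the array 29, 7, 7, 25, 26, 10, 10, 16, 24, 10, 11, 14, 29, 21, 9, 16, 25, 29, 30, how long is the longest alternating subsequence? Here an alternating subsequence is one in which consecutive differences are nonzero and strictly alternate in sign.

Track the best alternating length ending on an up-step vs a down-step at each position: up/down = 1/1, 1/2, 1/2, 3/2, 3/2, 3/4, 3/4, 5/4, 5/4, 3/6, 7/6, 7/6, 7/1, 7/8, 3/8, 9/8, 9/8, 9/1, 9/1.
The maximum over both is 9; one such subsequence is 29, 7, 25, 10, 16, 10, 11, 9, 16.

9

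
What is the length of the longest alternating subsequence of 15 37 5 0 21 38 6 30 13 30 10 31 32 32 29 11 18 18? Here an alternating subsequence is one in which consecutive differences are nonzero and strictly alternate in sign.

Track the best alternating length ending on an up-step vs a down-step at each position: up/down = 1/1, 2/1, 1/3, 1/3, 4/3, 4/1, 4/5, 6/5, 6/7, 8/5, 6/9, 10/5, 10/5, 10/5, 10/11, 10/11, 12/11, 12/11.
The maximum over both is 12; one such subsequence is 15, 37, 5, 21, 6, 30, 13, 30, 10, 31, 11, 18.

12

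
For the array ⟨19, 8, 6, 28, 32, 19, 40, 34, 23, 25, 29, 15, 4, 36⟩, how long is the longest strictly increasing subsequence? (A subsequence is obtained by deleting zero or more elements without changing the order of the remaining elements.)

One longest increasing subsequence is 8, 19, 23, 25, 29, 36 (positions 2,6,9,10,11,14), of length 6; no longer one exists.

6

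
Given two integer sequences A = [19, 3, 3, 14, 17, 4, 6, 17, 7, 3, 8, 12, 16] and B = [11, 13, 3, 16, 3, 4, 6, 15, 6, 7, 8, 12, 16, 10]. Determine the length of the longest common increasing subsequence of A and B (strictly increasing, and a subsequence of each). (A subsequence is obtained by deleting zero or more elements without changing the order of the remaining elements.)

A longest common strictly increasing subsequence is 3, 4, 6, 7, 8, 12, 16 (length 7); it appears in order in both A and B, and no longer such subsequence exists.

7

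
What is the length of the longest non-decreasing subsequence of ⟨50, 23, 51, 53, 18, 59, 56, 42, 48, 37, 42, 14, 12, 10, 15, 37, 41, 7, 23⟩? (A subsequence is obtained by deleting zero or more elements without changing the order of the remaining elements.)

Scanning left to right, the best length ending at each element is: 50→1, 23→1, 51→2, 53→3, 18→1, 59→4, 56→4, 42→2, 48→3, 37→2, 42→3, 14→1, 12→1, 10→1, 15→2, 37→3, 41→4, 7→1, 23→3.
So the longest non-decreasing subsequence has length 4, e.g. 50, 51, 53, 59.

4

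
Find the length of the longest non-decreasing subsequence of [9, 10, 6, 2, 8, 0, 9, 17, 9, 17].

Let dp[i] be the longest non-decreasing subsequence ending at position i. Then dp = [1, 2, 1, 1, 2, 1, 3, 4, 4, 5].
The maximum is 5; one witness is 6, 8, 9, 17, 17 at positions 3,5,7,8,10.

5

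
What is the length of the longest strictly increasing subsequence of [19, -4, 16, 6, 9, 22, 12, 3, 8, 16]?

5

Let dp[i] be the longest increasing subsequence ending at position i. Then dp = [1, 1, 2, 2, 3, 4, 4, 2, 3, 5].
The maximum is 5; one witness is -4, 6, 9, 12, 16 at positions 2,4,5,7,10.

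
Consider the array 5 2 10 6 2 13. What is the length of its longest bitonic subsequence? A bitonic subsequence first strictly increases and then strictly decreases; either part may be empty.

4

One longest bitonic subsequence is 5, 10, 6, 2 (positions 1,3,4,5): it rises to 10 then falls. Length 4 is optimal.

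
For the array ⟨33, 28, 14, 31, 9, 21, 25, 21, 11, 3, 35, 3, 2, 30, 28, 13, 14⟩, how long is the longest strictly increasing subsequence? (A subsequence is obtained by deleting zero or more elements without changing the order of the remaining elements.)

Scanning left to right, the best length ending at each element is: 33→1, 28→1, 14→1, 31→2, 9→1, 21→2, 25→3, 21→2, 11→2, 3→1, 35→4, 3→1, 2→1, 30→4, 28→4, 13→3, 14→4.
So the longest increasing subsequence has length 4, e.g. 14, 21, 25, 35.

4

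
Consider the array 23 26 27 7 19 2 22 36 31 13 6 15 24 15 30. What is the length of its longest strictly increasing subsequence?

5

Let dp[i] be the longest increasing subsequence ending at position i. Then dp = [1, 2, 3, 1, 2, 1, 3, 4, 4, 2, 2, 3, 4, 3, 5].
The maximum is 5; one witness is 7, 19, 22, 24, 30 at positions 4,5,7,13,15.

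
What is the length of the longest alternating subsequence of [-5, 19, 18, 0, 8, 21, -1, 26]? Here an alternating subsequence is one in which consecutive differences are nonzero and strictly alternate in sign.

Track the best alternating length ending on an up-step vs a down-step at each position: up/down = 1/1, 2/1, 2/3, 2/3, 4/3, 4/1, 2/5, 6/1.
The maximum over both is 6; one such subsequence is -5, 19, 0, 8, -1, 26.

6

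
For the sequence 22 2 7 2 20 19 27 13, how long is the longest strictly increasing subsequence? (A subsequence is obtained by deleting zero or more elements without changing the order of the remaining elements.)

4

Let dp[i] be the longest increasing subsequence ending at position i. Then dp = [1, 1, 2, 1, 3, 3, 4, 3].
The maximum is 4; one witness is 2, 7, 20, 27 at positions 2,3,5,7.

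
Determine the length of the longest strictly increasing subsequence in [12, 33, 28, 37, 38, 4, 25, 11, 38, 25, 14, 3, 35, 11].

4

Scanning left to right, the best length ending at each element is: 12→1, 33→2, 28→2, 37→3, 38→4, 4→1, 25→2, 11→2, 38→4, 25→3, 14→3, 3→1, 35→4, 11→2.
So the longest increasing subsequence has length 4, e.g. 12, 33, 37, 38.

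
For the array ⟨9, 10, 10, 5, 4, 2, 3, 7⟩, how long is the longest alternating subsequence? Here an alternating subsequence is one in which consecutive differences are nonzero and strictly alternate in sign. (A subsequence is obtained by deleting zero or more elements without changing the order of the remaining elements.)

Track the best alternating length ending on an up-step vs a down-step at each position: up/down = 1/1, 2/1, 2/1, 1/3, 1/3, 1/3, 4/3, 4/3.
The maximum over both is 4; one such subsequence is 9, 10, 2, 3.

4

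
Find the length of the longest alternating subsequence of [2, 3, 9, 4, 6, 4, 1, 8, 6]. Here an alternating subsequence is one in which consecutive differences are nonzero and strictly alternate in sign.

7

A longest alternating subsequence is 2, 9, 4, 6, 4, 8, 6 (positions 1,3,4,5,6,8,9); its 6 consecutive differences strictly alternate in sign, and length 7 is optimal.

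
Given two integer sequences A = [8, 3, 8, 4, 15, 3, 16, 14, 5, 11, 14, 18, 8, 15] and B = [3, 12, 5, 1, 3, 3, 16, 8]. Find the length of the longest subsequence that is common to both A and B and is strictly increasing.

A longest common strictly increasing subsequence is 3, 5, 8 (length 3); it appears in order in both A and B, and no longer such subsequence exists.

3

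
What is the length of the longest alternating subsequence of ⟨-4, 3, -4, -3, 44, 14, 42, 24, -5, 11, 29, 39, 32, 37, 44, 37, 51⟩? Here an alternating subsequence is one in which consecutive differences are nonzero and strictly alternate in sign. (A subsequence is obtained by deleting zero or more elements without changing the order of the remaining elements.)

12

A longest alternating subsequence is -4, 3, -4, 44, 14, 42, 24, 39, 32, 44, 37, 51 (positions 1,2,3,5,6,7,8,12,13,15,16,17); its 11 consecutive differences strictly alternate in sign, and length 12 is optimal.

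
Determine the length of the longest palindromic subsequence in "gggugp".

One longest palindromic subsequence is gggg (positions 1,2,3,5); it reads the same forward and backward, and the interval DP gives dp[1][6] = 4.

4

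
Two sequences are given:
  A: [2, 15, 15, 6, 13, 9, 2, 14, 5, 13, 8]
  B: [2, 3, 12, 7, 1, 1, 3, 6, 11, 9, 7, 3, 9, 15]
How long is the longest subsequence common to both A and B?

3

A longest common subsequence is 2, 6, 9 (length 3); the LCS DP confirms no longer common subsequence exists.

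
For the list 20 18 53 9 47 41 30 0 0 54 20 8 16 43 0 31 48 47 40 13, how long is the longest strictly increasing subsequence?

One longest increasing subsequence is 0, 8, 16, 43, 48 (positions 8,12,13,14,17), of length 5; no longer one exists.

5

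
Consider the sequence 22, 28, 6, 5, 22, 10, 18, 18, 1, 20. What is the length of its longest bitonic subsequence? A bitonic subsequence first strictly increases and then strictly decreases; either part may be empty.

5

Let inc[i] be the LIS ending at i and dec[i] the longest strictly decreasing subsequence starting at i. inc = [1, 2, 1, 1, 2, 2, 3, 3, 1, 4], dec = [4, 4, 3, 2, 3, 2, 2, 2, 1, 1].
max_i inc[i]+dec[i]−1 = 5, with one witness 22, 28, 22, 18, 1.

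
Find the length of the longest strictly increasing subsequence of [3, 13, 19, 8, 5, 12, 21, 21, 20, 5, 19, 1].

4

Let dp[i] be the longest increasing subsequence ending at position i. Then dp = [1, 2, 3, 2, 2, 3, 4, 4, 4, 2, 4, 1].
The maximum is 4; one witness is 3, 13, 19, 21 at positions 1,2,3,7.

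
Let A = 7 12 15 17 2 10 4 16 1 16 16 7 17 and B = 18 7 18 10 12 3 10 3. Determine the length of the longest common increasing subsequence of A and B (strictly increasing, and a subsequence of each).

A longest common strictly increasing subsequence is 7, 10 (length 2); it appears in order in both A and B, and no longer such subsequence exists.

2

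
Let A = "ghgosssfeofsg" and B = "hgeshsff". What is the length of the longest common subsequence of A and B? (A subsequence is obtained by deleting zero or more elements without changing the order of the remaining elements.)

A longest common subsequence is hgssff (length 6); the LCS DP confirms no longer common subsequence exists.

6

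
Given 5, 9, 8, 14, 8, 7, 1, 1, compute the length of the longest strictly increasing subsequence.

Scanning left to right, the best length ending at each element is: 5→1, 9→2, 8→2, 14→3, 8→2, 7→2, 1→1, 1→1.
So the longest increasing subsequence has length 3, e.g. 5, 9, 14.

3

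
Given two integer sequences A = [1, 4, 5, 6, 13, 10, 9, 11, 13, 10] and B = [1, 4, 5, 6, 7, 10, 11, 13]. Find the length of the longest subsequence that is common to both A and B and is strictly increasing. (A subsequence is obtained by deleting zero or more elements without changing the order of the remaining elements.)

A longest common strictly increasing subsequence is 1, 4, 5, 6, 10, 11, 13 (length 7); it appears in order in both A and B, and no longer such subsequence exists.

7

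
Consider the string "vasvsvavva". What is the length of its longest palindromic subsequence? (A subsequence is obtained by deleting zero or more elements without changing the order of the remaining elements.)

7

Using dp[i][j] = 2 + dp[i+1][j−1] if the ends match, else max(dp[i+1][j], dp[i][j−1]):
dp[1][10] = 7. A witness is avvavva at positions 2,4,6,7,8,9,10.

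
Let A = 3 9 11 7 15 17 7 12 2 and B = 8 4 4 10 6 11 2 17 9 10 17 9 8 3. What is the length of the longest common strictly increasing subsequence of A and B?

2

A longest common strictly increasing subsequence is 11, 17 (length 2); it appears in order in both A and B, and no longer such subsequence exists.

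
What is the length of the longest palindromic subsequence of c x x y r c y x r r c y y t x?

One longest palindromic subsequence is xyyrryyx (positions 2,4,7,9,10,12,13,15); it reads the same forward and backward, and the interval DP gives dp[1][15] = 8.

8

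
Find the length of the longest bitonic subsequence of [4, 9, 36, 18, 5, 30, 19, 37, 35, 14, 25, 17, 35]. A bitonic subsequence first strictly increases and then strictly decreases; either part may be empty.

Let inc[i] be the LIS ending at i and dec[i] the longest strictly decreasing subsequence starting at i. inc = [1, 2, 3, 3, 2, 4, 4, 5, 5, 3, 5, 4, 6], dec = [1, 2, 4, 2, 1, 3, 2, 4, 3, 1, 2, 1, 1].
max_i inc[i]+dec[i]−1 = 8, with one witness 4, 9, 18, 30, 37, 35, 25, 17.

8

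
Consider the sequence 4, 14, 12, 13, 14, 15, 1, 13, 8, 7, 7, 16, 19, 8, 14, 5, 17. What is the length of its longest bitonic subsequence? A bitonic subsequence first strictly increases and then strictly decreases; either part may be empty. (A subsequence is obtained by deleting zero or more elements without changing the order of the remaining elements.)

9

One longest bitonic subsequence is 4, 12, 13, 14, 15, 13, 8, 7, 5 (positions 1,3,4,5,6,8,9,11,16): it rises to 15 then falls. Length 9 is optimal.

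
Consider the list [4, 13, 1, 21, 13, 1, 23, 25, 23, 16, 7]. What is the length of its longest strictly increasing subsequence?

Let dp[i] be the longest increasing subsequence ending at position i. Then dp = [1, 2, 1, 3, 2, 1, 4, 5, 4, 3, 2].
The maximum is 5; one witness is 4, 13, 21, 23, 25 at positions 1,2,4,7,8.

5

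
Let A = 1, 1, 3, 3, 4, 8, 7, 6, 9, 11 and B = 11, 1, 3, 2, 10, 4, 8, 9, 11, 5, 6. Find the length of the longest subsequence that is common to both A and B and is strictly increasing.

6

For each value that appears in both, track the longest common increasing run ending there.
The best achievable length is 6; one witness is 1, 3, 4, 8, 9, 11 (A-positions 1,3,5,6,9,10, B-positions 2,3,6,7,8,9).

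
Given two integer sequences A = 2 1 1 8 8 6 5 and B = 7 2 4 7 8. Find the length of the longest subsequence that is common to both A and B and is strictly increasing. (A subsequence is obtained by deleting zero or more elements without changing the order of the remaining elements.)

For each value that appears in both, track the longest common increasing run ending there.
The best achievable length is 2; one witness is 2, 8 (A-positions 1,4, B-positions 2,5).

2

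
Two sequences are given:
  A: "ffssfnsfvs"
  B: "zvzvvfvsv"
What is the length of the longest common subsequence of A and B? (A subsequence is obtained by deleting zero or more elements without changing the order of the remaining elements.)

A longest common subsequence is fsv (length 3); the LCS DP confirms no longer common subsequence exists.

3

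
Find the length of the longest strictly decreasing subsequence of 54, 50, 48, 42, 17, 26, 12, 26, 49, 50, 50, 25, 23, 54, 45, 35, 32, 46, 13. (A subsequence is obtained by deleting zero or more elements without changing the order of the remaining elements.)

8

Let dp[i] be the longest decreasing subsequence ending at position i. Then dp = [1, 2, 3, 4, 5, 5, 6, 5, 3, 2, 2, 6, 7, 1, 4, 5, 6, 4, 8].
The maximum is 8; one witness is 54, 50, 48, 42, 26, 25, 23, 13 at positions 1,2,3,4,6,12,13,19.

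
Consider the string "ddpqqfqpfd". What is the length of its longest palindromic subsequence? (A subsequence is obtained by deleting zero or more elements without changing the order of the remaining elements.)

7

One longest palindromic subsequence is dpqfqpd (positions 1,3,4,6,7,8,10); it reads the same forward and backward, and the interval DP gives dp[1][10] = 7.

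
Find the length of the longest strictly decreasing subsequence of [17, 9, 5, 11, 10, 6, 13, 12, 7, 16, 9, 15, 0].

5

Let dp[i] be the longest decreasing subsequence ending at position i. Then dp = [1, 2, 3, 2, 3, 4, 2, 3, 4, 2, 4, 3, 5].
The maximum is 5; one witness is 17, 11, 10, 6, 0 at positions 1,4,5,6,13.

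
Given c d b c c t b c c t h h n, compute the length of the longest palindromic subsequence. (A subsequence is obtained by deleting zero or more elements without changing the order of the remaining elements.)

6

One longest palindromic subsequence is cbccbc (positions 1,3,4,5,7,9); it reads the same forward and backward, and the interval DP gives dp[1][13] = 6.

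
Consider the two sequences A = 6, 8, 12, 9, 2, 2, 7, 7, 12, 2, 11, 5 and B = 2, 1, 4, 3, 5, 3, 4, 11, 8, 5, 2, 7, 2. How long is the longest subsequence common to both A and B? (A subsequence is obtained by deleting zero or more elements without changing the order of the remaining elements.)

4

A longest common subsequence is 8, 2, 7, 2 (length 4); the LCS DP confirms no longer common subsequence exists.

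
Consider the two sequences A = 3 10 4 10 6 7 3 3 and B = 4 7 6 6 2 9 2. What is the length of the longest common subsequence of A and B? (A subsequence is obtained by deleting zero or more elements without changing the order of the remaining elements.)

A longest common subsequence is 4, 6 (length 2); the LCS DP confirms no longer common subsequence exists.

2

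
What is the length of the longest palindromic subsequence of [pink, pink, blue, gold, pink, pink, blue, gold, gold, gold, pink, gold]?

One longest palindromic subsequence is gold pink gold gold gold pink gold (positions 4,5,8,9,10,11,12); it reads the same forward and backward, and the interval DP gives dp[1][12] = 7.

7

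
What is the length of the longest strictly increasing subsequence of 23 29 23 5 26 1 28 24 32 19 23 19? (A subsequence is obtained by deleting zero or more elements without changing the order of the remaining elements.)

Let dp[i] be the longest increasing subsequence ending at position i. Then dp = [1, 2, 1, 1, 2, 1, 3, 2, 4, 2, 3, 2].
The maximum is 4; one witness is 23, 26, 28, 32 at positions 1,5,7,9.

4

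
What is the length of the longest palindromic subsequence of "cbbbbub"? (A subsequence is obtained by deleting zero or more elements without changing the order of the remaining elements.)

5

Using dp[i][j] = 2 + dp[i+1][j−1] if the ends match, else max(dp[i+1][j], dp[i][j−1]):
dp[1][7] = 5. A witness is bbbbb at positions 2,3,4,5,7.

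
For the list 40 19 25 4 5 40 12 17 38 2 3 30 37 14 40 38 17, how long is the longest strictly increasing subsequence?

7

Let dp[i] be the longest increasing subsequence ending at position i. Then dp = [1, 1, 2, 1, 2, 3, 3, 4, 5, 1, 2, 5, 6, 4, 7, 7, 5].
The maximum is 7; one witness is 4, 5, 12, 17, 30, 37, 40 at positions 4,5,7,8,12,13,15.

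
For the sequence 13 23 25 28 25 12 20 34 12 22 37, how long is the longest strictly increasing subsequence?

Scanning left to right, the best length ending at each element is: 13→1, 23→2, 25→3, 28→4, 25→3, 12→1, 20→2, 34→5, 12→1, 22→3, 37→6.
So the longest increasing subsequence has length 6, e.g. 13, 23, 25, 28, 34, 37.

6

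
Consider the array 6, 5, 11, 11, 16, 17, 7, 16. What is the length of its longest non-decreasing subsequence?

One longest non-decreasing subsequence is 6, 11, 11, 16, 17 (positions 1,3,4,5,6), of length 5; no longer one exists.

5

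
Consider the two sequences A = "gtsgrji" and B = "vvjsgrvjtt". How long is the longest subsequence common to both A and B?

A longest common subsequence is sgrj (length 4); the LCS DP confirms no longer common subsequence exists.

4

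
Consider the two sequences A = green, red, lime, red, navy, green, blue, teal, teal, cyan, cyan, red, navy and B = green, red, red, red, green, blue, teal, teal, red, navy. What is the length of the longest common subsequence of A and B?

A longest common subsequence is green, red, red, green, blue, teal, teal, red, navy (length 9); the LCS DP confirms no longer common subsequence exists.

9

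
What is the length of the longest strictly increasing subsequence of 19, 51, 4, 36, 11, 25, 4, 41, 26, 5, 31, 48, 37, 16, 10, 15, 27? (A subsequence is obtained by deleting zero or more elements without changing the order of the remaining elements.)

Scanning left to right, the best length ending at each element is: 19→1, 51→2, 4→1, 36→2, 11→2, 25→3, 4→1, 41→4, 26→4, 5→2, 31→5, 48→6, 37→6, 16→3, 10→3, 15→4, 27→5.
So the longest increasing subsequence has length 6, e.g. 4, 11, 25, 26, 31, 48.

6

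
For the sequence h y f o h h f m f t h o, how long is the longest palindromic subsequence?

Using dp[i][j] = 2 + dp[i+1][j−1] if the ends match, else max(dp[i+1][j], dp[i][j−1]):
dp[1][12] = 7. A witness is ohfmfho at positions 4,5,7,8,9,11,12.

7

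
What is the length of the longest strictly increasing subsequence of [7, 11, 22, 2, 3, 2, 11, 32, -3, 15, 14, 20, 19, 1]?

One longest increasing subsequence is 2, 3, 11, 15, 20 (positions 4,5,7,10,12), of length 5; no longer one exists.

5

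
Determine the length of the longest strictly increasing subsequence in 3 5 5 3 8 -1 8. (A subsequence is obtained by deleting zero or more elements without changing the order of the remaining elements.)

Scanning left to right, the best length ending at each element is: 3→1, 5→2, 5→2, 3→1, 8→3, -1→1, 8→3.
So the longest increasing subsequence has length 3, e.g. 3, 5, 8.

3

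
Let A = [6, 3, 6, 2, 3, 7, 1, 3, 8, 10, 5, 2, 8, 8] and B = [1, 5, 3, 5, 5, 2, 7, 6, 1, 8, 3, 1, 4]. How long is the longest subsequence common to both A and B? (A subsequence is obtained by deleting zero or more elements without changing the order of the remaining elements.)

5

Backtracking the LCS table gives one alignment: 3 (A2,B3) → 2 (A4,B6) → 7 (A6,B7) → 1 (A7,B9) → 3 (A8,B11).
So the longest common subsequence has length 5.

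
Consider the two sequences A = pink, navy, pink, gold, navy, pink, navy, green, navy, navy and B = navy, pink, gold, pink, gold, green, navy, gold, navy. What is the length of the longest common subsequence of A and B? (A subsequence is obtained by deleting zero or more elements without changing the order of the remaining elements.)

7

Backtracking the LCS table gives one alignment: navy (A2,B1) → pink (A3,B2) → gold (A4,B3) → pink (A6,B4) → green (A8,B6) → navy (A9,B7) → navy (A10,B9).
So the longest common subsequence has length 7.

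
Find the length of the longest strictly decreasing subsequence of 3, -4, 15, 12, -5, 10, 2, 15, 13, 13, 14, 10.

4

Scanning left to right, the best length ending at each element is: 3→1, -4→2, 15→1, 12→2, -5→3, 10→3, 2→4, 15→1, 13→2, 13→2, 14→2, 10→3.
So the longest decreasing subsequence has length 4, e.g. 15, 12, 10, 2.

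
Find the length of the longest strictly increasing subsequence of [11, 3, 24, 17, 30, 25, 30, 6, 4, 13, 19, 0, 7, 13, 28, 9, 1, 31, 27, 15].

One longest increasing subsequence is 3, 6, 13, 19, 28, 31 (positions 2,8,10,11,15,18), of length 6; no longer one exists.

6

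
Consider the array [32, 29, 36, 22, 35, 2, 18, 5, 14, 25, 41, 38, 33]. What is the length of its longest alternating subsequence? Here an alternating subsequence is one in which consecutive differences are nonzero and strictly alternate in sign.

A longest alternating subsequence is 32, 29, 36, 22, 35, 2, 18, 5, 41, 38 (positions 1,2,3,4,5,6,7,8,11,12); its 9 consecutive differences strictly alternate in sign, and length 10 is optimal.

10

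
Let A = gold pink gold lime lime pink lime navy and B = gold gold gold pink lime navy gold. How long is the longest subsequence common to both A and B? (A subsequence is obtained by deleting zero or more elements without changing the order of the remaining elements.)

Backtracking the LCS table gives one alignment: gold (A1,B2) → gold (A3,B3) → pink (A6,B4) → lime (A7,B5) → navy (A8,B6).
So the longest common subsequence has length 5.

5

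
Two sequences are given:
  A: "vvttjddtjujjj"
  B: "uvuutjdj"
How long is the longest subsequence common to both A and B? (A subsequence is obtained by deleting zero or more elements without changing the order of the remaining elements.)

5

Backtracking the LCS table gives one alignment: v (A1,B2) → t (A4,B5) → j (A5,B6) → d (A7,B7) → j (A13,B8).
So the longest common subsequence has length 5.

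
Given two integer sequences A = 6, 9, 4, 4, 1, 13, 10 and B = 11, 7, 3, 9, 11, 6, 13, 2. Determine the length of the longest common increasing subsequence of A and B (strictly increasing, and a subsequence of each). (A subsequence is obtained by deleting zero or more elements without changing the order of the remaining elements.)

For each value that appears in both, track the longest common increasing run ending there.
The best achievable length is 2; one witness is 9, 13 (A-positions 2,6, B-positions 4,7).

2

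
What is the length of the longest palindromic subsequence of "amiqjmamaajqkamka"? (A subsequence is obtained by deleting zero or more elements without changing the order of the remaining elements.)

One longest palindromic subsequence is amqjaaajqma (positions 1,2,4,5,7,9,10,11,12,15,17); it reads the same forward and backward, and the interval DP gives dp[1][17] = 11.

11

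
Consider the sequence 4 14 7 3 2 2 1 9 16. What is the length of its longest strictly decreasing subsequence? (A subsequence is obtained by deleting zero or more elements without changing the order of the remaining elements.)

5

Let dp[i] be the longest decreasing subsequence ending at position i. Then dp = [1, 1, 2, 3, 4, 4, 5, 2, 1].
The maximum is 5; one witness is 14, 7, 3, 2, 1 at positions 2,3,4,5,7.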